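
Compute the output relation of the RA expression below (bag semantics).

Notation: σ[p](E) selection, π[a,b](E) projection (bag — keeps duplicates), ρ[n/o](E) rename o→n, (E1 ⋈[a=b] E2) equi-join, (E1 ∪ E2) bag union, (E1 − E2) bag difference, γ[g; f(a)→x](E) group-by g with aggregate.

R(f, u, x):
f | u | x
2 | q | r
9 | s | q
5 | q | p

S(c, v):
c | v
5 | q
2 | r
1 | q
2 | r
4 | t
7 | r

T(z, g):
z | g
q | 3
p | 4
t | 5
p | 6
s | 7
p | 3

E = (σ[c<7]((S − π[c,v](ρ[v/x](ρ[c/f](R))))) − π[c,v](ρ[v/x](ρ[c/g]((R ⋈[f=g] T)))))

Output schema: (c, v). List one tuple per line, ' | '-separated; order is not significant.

Row counts bottom-up:
  S → 6
  R → 3
  ρ[c/f](R) → 3
  ρ[v/x](ρ[c/f](R)) → 3
  π[c,v](ρ[v/x](ρ[c/f](R))) → 3
  (S − π[c,v](ρ[v/x](ρ[c/f](R)))) → 5
  σ[c<7]((S − π[c,v](ρ[v/x](ρ[c/f](R))))) → 4
  R → 3
  T → 6
  (R ⋈[f=g] T) → 1
  ρ[c/g]((R ⋈[f=g] T)) → 1
  ρ[v/x](ρ[c/g]((R ⋈[f=g] T))) → 1
  π[c,v](ρ[v/x](ρ[c/g]((R ⋈[f=g] T)))) → 1
  (σ[c<7]((S − π[c,v](ρ[v/x](ρ[c/f](R))))) − π[c,v](ρ[v/x](ρ[c/g]((R ⋈[f=g] T))))) → 4

== RESULT ==
c | v
1 | q
2 | r
4 | t
5 | q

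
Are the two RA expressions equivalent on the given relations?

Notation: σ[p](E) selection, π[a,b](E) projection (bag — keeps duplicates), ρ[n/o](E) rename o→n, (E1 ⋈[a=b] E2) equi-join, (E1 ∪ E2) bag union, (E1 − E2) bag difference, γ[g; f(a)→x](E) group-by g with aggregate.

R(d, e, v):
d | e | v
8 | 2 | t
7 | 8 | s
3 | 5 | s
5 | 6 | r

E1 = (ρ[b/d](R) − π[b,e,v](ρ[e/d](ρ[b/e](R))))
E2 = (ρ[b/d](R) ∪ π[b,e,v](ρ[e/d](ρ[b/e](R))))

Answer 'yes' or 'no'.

E1 row counts bottom-up:
  R → 4
  ρ[b/d](R) → 4
  R → 4
  ρ[b/e](R) → 4
  ρ[e/d](ρ[b/e](R)) → 4
  π[b,e,v](ρ[e/d](ρ[b/e](R))) → 4
  (ρ[b/d](R) − π[b,e,v](ρ[e/d](ρ[b/e](R)))) → 4
E2 row counts bottom-up:
  R → 4
  ρ[b/d](R) → 4
  R → 4
  ρ[b/e](R) → 4
  ρ[e/d](ρ[b/e](R)) → 4
  π[b,e,v](ρ[e/d](ρ[b/e](R))) → 4
  (ρ[b/d](R) ∪ π[b,e,v](ρ[e/d](ρ[b/e](R)))) → 8

E1 result:
b | e | v
3 | 5 | s
5 | 6 | r
7 | 8 | s
8 | 2 | t
E2 result:
b | e | v
2 | 8 | t
3 | 5 | s
5 | 3 | s
5 | 6 | r
6 | 5 | r
7 | 8 | s
8 | 2 | t
8 | 7 | s
Witness: (2, 8, 't') appears 0× in E1 but 1× in E2.

no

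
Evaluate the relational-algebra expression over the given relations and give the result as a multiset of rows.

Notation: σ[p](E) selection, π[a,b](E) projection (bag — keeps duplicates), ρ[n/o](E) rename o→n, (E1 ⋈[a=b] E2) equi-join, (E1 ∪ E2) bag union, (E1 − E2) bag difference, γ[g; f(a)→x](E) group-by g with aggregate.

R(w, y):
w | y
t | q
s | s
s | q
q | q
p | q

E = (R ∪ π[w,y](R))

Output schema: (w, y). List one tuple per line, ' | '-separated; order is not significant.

Per-node cardinality:
  R → 5
  R → 5
  π[w,y](R) → 5
  (R ∪ π[w,y](R)) → 10

== RESULT ==
w | y
p | q
p | q
q | q
q | q
s | q
s | q
s | s
s | s
t | q
t | q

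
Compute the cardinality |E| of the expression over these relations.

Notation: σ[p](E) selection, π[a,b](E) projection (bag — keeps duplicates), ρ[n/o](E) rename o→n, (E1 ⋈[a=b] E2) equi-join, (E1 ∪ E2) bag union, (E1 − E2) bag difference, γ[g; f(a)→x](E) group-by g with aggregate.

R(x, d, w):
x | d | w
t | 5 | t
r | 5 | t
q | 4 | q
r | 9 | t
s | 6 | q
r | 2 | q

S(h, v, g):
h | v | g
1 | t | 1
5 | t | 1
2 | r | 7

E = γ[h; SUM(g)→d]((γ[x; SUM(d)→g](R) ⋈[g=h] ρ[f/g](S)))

Row counts bottom-up:
  R → 6
  γ[x; SUM(d)→g](R) → 4
  S → 3
  ρ[f/g](S) → 3
  (γ[x; SUM(d)→g](R) ⋈[g=h] ρ[f/g](S)) → 1
  γ[h; SUM(g)→d]((γ[x; SUM(d)→g](R) ⋈[g=h] ρ[f/g](S))) → 1

|E| = 1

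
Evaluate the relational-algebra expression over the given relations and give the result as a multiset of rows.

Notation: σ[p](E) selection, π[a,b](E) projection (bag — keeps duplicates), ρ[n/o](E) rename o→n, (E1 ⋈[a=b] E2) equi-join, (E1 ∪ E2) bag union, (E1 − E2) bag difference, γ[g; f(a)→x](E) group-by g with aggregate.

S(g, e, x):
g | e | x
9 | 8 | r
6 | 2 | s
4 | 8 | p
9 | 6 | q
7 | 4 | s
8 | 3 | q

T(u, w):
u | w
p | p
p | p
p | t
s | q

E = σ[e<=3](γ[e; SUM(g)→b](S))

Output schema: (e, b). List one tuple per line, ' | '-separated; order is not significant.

Row counts bottom-up:
  S → 6
  γ[e; SUM(g)→b](S) → 5
  σ[e<=3](γ[e; SUM(g)→b](S)) → 2

== RESULT ==
e | b
2 | 6
3 | 8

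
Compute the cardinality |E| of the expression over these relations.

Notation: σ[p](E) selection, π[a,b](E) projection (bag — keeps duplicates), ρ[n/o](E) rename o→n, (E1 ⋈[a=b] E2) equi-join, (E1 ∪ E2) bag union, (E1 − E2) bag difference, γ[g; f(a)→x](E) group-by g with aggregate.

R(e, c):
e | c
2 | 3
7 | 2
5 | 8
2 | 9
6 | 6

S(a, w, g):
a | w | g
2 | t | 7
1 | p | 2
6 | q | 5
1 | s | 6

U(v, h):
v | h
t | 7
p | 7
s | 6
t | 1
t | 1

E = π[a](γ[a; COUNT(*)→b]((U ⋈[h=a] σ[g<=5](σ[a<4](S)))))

Subexpression sizes:
  U → 5
  S → 4
  σ[a<4](S) → 3
  σ[g<=5](σ[a<4](S)) → 1
  (U ⋈[h=a] σ[g<=5](σ[a<4](S))) → 2
  γ[a; COUNT(*)→b]((U ⋈[h=a] σ[g<=5](σ[a<4](S)))) → 1
  π[a](γ[a; COUNT(*)→b]((U ⋈[h=a] σ[g<=5](σ[a<4](S))))) → 1

|E| = 1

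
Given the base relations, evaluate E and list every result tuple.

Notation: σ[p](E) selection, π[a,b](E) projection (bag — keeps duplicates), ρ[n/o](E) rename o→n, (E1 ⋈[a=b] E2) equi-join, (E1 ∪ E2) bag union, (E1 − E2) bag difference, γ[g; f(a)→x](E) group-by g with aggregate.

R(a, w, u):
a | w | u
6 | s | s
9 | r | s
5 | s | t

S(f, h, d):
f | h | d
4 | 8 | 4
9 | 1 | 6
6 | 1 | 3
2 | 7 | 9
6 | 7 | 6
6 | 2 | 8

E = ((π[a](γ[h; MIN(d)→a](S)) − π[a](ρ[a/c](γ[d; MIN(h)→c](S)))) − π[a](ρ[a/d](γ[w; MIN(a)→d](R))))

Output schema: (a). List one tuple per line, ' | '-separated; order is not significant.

Row counts bottom-up:
  S → 6
  γ[h; MIN(d)→a](S) → 4
  π[a](γ[h; MIN(d)→a](S)) → 4
  S → 6
  γ[d; MIN(h)→c](S) → 5
  ρ[a/c](γ[d; MIN(h)→c](S)) → 5
  π[a](ρ[a/c](γ[d; MIN(h)→c](S))) → 5
  (π[a](γ[h; MIN(d)→a](S)) − π[a](ρ[a/c](γ[d; MIN(h)→c](S)))) → 3
  R → 3
  γ[w; MIN(a)→d](R) → 2
  ρ[a/d](γ[w; MIN(a)→d](R)) → 2
  π[a](ρ[a/d](γ[w; MIN(a)→d](R))) → 2
  ((π[a](γ[h; MIN(d)→a](S)) − π[a](ρ[a/c](γ[d; MIN(h)→c](S)))) − π[a](ρ[a/d](γ[w; MIN(a)→d](R)))) → 3

== RESULT ==
a
3
4
6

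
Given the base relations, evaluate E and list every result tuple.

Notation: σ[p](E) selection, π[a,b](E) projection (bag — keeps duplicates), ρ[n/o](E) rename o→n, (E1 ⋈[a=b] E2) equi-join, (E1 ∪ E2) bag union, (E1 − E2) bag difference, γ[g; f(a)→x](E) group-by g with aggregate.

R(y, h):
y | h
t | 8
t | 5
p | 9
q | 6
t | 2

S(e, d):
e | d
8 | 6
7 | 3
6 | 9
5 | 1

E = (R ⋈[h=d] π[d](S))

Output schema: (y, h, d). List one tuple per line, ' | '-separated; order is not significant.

Stepwise |·|:
  R → 5
  S → 4
  π[d](S) → 4
  (R ⋈[h=d] π[d](S)) → 2

== RESULT ==
y | h | d
p | 9 | 9
q | 6 | 6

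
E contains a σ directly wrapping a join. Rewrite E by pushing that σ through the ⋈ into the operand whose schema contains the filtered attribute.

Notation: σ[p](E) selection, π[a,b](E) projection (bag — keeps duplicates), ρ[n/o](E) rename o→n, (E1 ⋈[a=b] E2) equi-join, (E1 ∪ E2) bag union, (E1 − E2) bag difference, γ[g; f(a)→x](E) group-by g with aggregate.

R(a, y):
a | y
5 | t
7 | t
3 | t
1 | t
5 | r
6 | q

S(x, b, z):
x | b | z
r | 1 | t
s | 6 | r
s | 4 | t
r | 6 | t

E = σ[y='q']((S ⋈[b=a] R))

σ filters on y, owned by the right side.
E' = (S ⋈[b=a] σ[y='q'](R))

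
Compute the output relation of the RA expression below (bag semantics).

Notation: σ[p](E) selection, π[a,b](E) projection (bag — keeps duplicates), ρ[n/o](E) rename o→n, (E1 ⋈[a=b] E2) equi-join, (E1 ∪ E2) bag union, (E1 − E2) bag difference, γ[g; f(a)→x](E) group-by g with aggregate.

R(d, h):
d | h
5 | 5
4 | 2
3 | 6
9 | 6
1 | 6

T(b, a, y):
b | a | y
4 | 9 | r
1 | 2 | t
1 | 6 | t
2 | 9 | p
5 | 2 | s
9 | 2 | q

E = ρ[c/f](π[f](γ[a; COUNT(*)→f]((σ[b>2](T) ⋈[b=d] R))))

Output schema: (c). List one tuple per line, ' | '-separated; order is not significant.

Subexpression sizes:
  T → 6
  σ[b>2](T) → 3
  R → 5
  (σ[b>2](T) ⋈[b=d] R) → 3
  γ[a; COUNT(*)→f]((σ[b>2](T) ⋈[b=d] R)) → 2
  π[f](γ[a; COUNT(*)→f]((σ[b>2](T) ⋈[b=d] R))) → 2
  ρ[c/f](π[f](γ[a; COUNT(*)→f]((σ[b>2](T) ⋈[b=d] R)))) → 2

== RESULT ==
c
1
2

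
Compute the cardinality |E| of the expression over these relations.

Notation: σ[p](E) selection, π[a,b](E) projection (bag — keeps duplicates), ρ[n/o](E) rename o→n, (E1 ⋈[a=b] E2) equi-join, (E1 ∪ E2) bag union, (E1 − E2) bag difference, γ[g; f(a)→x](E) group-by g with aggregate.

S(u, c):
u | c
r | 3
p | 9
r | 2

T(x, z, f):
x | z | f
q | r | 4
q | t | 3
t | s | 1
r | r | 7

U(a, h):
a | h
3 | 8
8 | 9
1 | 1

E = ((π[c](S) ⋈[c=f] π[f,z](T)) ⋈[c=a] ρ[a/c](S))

Stepwise |·|:
  S → 3
  π[c](S) → 3
  T → 4
  π[f,z](T) → 4
  (π[c](S) ⋈[c=f] π[f,z](T)) → 1
  S → 3
  ρ[a/c](S) → 3
  ((π[c](S) ⋈[c=f] π[f,z](T)) ⋈[c=a] ρ[a/c](S)) → 1

|E| = 1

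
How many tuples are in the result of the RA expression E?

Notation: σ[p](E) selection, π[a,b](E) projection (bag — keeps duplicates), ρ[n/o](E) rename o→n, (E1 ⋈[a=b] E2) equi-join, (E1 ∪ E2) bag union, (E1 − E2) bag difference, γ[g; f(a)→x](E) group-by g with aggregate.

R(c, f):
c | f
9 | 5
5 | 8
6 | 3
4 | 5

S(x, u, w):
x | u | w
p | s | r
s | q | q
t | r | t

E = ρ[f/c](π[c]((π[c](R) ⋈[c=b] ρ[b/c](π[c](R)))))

Per-node cardinality:
  R → 4
  π[c](R) → 4
  R → 4
  π[c](R) → 4
  ρ[b/c](π[c](R)) → 4
  (π[c](R) ⋈[c=b] ρ[b/c](π[c](R))) → 4
  π[c]((π[c](R) ⋈[c=b] ρ[b/c](π[c](R)))) → 4
  ρ[f/c](π[c]((π[c](R) ⋈[c=b] ρ[b/c](π[c](R))))) → 4

|E| = 4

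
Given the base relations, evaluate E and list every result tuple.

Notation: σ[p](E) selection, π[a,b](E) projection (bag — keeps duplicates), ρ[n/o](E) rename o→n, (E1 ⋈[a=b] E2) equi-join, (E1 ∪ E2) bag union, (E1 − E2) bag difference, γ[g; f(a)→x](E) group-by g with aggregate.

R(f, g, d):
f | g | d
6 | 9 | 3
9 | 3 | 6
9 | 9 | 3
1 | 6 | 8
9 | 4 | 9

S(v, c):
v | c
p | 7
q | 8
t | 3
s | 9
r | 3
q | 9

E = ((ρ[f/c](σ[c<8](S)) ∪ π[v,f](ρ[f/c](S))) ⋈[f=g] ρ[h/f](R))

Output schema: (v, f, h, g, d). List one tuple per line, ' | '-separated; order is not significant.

Stepwise |·|:
  S → 6
  σ[c<8](S) → 3
  ρ[f/c](σ[c<8](S)) → 3
  S → 6
  ρ[f/c](S) → 6
  π[v,f](ρ[f/c](S)) → 6
  (ρ[f/c](σ[c<8](S)) ∪ π[v,f](ρ[f/c](S))) → 9
  R → 5
  ρ[h/f](R) → 5
  ((ρ[f/c](σ[c<8](S)) ∪ π[v,f](ρ[f/c](S))) ⋈[f=g] ρ[h/f](R)) → 8

== RESULT ==
v | f | h | g | d
q | 9 | 6 | 9 | 3
q | 9 | 9 | 9 | 3
r | 3 | 9 | 3 | 6
r | 3 | 9 | 3 | 6
s | 9 | 6 | 9 | 3
s | 9 | 9 | 9 | 3
t | 3 | 9 | 3 | 6
t | 3 | 9 | 3 | 6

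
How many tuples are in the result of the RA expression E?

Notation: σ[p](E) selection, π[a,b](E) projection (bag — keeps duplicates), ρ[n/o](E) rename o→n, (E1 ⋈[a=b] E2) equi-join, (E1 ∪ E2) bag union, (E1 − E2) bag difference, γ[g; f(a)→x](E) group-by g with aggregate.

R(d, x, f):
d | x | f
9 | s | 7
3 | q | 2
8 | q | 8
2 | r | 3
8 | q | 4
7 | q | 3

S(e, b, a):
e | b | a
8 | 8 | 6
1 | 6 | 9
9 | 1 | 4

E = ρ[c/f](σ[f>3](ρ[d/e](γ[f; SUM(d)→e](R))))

Per-node cardinality:
  R → 6
  γ[f; SUM(d)→e](R) → 5
  ρ[d/e](γ[f; SUM(d)→e](R)) → 5
  σ[f>3](ρ[d/e](γ[f; SUM(d)→e](R))) → 3
  ρ[c/f](σ[f>3](ρ[d/e](γ[f; SUM(d)→e](R)))) → 3

|E| = 3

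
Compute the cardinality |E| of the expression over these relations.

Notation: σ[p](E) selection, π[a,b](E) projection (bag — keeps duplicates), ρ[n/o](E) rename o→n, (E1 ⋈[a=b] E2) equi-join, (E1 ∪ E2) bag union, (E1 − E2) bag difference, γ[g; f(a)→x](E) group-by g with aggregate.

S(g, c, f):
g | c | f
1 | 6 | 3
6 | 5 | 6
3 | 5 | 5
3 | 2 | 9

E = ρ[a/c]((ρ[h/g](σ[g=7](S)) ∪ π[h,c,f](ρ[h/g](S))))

Row counts bottom-up:
  S → 4
  σ[g=7](S) → 0
  ρ[h/g](σ[g=7](S)) → 0
  S → 4
  ρ[h/g](S) → 4
  π[h,c,f](ρ[h/g](S)) → 4
  (ρ[h/g](σ[g=7](S)) ∪ π[h,c,f](ρ[h/g](S))) → 4
  ρ[a/c]((ρ[h/g](σ[g=7](S)) ∪ π[h,c,f](ρ[h/g](S)))) → 4

|E| = 4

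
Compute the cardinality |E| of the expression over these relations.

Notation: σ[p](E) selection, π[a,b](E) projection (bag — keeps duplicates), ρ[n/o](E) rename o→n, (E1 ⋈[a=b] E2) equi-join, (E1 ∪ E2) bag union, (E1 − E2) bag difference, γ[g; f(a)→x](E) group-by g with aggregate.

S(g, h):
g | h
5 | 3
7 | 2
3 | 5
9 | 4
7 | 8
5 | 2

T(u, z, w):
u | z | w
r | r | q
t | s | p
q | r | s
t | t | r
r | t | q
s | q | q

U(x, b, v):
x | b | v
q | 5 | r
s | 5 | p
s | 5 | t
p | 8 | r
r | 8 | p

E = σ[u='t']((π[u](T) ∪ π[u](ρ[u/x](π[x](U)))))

Subexpression sizes:
  T → 6
  π[u](T) → 6
  U → 5
  π[x](U) → 5
  ρ[u/x](π[x](U)) → 5
  π[u](ρ[u/x](π[x](U))) → 5
  (π[u](T) ∪ π[u](ρ[u/x](π[x](U)))) → 11
  σ[u='t']((π[u](T) ∪ π[u](ρ[u/x](π[x](U))))) → 2

|E| = 2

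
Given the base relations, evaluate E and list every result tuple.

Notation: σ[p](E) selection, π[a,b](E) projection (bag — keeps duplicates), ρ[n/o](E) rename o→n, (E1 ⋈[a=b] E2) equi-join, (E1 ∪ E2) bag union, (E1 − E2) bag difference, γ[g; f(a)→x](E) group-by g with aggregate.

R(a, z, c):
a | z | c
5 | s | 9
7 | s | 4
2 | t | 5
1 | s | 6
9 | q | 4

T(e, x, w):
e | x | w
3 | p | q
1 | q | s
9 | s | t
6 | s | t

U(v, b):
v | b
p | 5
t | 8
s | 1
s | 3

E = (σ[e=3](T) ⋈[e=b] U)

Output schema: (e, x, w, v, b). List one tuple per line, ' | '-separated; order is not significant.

Per-node cardinality:
  T → 4
  σ[e=3](T) → 1
  U → 4
  (σ[e=3](T) ⋈[e=b] U) → 1

== RESULT ==
e | x | w | v | b
3 | p | q | s | 3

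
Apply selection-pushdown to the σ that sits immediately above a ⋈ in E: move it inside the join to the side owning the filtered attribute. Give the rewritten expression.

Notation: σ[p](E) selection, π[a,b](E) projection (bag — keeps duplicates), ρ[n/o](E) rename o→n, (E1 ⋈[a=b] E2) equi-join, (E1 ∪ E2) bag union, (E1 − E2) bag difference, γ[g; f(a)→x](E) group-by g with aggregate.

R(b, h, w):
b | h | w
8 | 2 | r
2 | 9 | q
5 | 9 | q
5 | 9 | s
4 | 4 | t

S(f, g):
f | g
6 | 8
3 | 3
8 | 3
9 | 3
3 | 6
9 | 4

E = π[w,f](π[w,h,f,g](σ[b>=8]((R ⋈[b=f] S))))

σ filters on b, owned by the left side.
E' = π[w,f](π[w,h,f,g]((σ[b>=8](R) ⋈[b=f] S)))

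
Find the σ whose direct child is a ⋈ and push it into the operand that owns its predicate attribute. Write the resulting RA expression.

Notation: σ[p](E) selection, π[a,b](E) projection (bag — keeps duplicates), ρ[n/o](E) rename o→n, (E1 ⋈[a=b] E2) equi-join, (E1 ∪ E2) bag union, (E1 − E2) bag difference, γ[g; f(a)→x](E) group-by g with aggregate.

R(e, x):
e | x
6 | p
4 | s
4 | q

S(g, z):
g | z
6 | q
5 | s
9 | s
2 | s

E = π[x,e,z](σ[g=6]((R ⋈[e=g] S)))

σ filters on g, owned by the right side.
E' = π[x,e,z]((R ⋈[e=g] σ[g=6](S)))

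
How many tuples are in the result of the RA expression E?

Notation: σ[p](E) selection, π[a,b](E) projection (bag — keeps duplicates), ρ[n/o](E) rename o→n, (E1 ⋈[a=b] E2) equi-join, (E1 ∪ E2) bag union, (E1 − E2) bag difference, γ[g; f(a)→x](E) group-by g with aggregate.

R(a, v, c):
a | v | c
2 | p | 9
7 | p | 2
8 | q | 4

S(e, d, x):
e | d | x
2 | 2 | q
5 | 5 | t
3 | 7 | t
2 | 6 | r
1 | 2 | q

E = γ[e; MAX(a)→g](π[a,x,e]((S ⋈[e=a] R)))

Row counts bottom-up:
  S → 5
  R → 3
  (S ⋈[e=a] R) → 2
  π[a,x,e]((S ⋈[e=a] R)) → 2
  γ[e; MAX(a)→g](π[a,x,e]((S ⋈[e=a] R))) → 1

|E| = 1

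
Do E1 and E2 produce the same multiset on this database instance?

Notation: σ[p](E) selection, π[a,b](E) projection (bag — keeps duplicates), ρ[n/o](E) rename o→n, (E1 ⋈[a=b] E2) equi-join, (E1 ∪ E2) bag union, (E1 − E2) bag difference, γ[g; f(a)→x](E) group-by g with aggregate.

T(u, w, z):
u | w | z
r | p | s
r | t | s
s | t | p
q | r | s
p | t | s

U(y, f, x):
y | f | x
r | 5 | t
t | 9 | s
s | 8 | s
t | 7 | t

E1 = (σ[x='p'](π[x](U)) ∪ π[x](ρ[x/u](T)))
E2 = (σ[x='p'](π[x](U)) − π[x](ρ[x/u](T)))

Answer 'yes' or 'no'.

E1 row counts bottom-up:
  U → 4
  π[x](U) → 4
  σ[x='p'](π[x](U)) → 0
  T → 5
  ρ[x/u](T) → 5
  π[x](ρ[x/u](T)) → 5
  (σ[x='p'](π[x](U)) ∪ π[x](ρ[x/u](T))) → 5
E2 row counts bottom-up:
  U → 4
  π[x](U) → 4
  σ[x='p'](π[x](U)) → 0
  T → 5
  ρ[x/u](T) → 5
  π[x](ρ[x/u](T)) → 5
  (σ[x='p'](π[x](U)) − π[x](ρ[x/u](T))) → 0

E1 result:
x
p
q
r
r
s
E2 result:
x
(0 rows)
Witness: ('p',) appears 1× in E1 but 0× in E2.

no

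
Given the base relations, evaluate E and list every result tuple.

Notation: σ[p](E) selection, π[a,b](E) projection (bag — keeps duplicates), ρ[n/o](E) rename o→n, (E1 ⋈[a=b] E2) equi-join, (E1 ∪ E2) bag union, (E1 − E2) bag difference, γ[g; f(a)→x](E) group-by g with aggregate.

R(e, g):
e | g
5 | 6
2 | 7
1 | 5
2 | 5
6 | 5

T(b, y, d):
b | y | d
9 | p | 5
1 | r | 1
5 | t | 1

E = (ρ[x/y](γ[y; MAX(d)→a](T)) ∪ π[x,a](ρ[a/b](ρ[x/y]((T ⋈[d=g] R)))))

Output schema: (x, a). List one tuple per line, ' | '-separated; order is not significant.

Row counts bottom-up:
  T → 3
  γ[y; MAX(d)→a](T) → 3
  ρ[x/y](γ[y; MAX(d)→a](T)) → 3
  T → 3
  R → 5
  (T ⋈[d=g] R) → 3
  ρ[x/y]((T ⋈[d=g] R)) → 3
  ρ[a/b](ρ[x/y]((T ⋈[d=g] R))) → 3
  π[x,a](ρ[a/b](ρ[x/y]((T ⋈[d=g] R)))) → 3
  (ρ[x/y](γ[y; MAX(d)→a](T)) ∪ π[x,a](ρ[a/b](ρ[x/y]((T ⋈[d=g] R))))) → 6

== RESULT ==
x | a
p | 5
p | 9
p | 9
p | 9
r | 1
t | 1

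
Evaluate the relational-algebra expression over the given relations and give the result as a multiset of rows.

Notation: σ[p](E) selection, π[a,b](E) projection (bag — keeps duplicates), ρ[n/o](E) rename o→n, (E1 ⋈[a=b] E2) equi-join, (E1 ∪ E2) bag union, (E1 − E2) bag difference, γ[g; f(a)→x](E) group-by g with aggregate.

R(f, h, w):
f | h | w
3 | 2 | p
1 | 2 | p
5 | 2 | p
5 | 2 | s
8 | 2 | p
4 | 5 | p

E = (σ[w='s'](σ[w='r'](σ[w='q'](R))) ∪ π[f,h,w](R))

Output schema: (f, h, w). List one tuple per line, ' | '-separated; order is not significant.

Row counts bottom-up:
  R → 6
  σ[w='q'](R) → 0
  σ[w='r'](σ[w='q'](R)) → 0
  σ[w='s'](σ[w='r'](σ[w='q'](R))) → 0
  R → 6
  π[f,h,w](R) → 6
  (σ[w='s'](σ[w='r'](σ[w='q'](R))) ∪ π[f,h,w](R)) → 6

== RESULT ==
f | h | w
1 | 2 | p
3 | 2 | p
4 | 5 | p
5 | 2 | p
5 | 2 | s
8 | 2 | p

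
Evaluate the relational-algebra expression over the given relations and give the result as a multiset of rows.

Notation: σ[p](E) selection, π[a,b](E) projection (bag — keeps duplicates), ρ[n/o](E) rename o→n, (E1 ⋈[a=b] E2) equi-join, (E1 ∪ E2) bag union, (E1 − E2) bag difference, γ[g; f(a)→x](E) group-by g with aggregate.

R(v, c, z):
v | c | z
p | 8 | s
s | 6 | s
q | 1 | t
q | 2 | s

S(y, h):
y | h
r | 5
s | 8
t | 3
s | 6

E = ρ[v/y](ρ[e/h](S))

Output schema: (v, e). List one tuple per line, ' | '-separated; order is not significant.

Per-node cardinality:
  S → 4
  ρ[e/h](S) → 4
  ρ[v/y](ρ[e/h](S)) → 4

== RESULT ==
v | e
r | 5
s | 6
s | 8
t | 3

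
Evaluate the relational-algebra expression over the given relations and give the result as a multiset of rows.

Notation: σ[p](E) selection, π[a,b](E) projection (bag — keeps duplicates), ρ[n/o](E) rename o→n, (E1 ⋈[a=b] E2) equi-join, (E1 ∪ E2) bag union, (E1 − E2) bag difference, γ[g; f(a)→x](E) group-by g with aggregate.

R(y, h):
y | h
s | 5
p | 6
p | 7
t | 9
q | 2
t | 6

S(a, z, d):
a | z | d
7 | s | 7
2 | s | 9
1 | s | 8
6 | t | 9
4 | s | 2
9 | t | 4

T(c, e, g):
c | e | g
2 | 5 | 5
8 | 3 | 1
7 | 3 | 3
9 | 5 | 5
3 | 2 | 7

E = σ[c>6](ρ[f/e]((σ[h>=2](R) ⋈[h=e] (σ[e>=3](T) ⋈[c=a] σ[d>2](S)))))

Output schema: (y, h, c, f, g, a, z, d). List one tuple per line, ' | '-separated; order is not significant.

Stepwise |·|:
  R → 6
  σ[h>=2](R) → 6
  T → 5
  σ[e>=3](T) → 4
  S → 6
  σ[d>2](S) → 5
  (σ[e>=3](T) ⋈[c=a] σ[d>2](S)) → 3
  (σ[h>=2](R) ⋈[h=e] (σ[e>=3](T) ⋈[c=a] σ[d>2](S))) → 2
  ρ[f/e]((σ[h>=2](R) ⋈[h=e] (σ[e>=3](T) ⋈[c=a] σ[d>2](S)))) → 2
  σ[c>6](ρ[f/e]((σ[h>=2](R) ⋈[h=e] (σ[e>=3](T) ⋈[c=a] σ[d>2](S))))) → 1

== RESULT ==
y | h | c | f | g | a | z | d
s | 5 | 9 | 5 | 5 | 9 | t | 4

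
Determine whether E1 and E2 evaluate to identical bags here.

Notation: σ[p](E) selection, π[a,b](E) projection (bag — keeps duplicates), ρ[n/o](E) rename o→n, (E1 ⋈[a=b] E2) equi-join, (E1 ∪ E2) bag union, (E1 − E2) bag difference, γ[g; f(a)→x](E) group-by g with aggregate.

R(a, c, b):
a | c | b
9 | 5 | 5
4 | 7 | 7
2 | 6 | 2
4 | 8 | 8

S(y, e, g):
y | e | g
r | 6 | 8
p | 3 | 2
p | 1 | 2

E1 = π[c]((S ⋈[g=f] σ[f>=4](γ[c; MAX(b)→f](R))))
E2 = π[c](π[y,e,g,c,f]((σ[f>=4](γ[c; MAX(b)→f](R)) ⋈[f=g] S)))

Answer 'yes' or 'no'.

E1 per-node cardinality:
  S → 3
  R → 4
  γ[c; MAX(b)→f](R) → 4
  σ[f>=4](γ[c; MAX(b)→f](R)) → 3
  (S ⋈[g=f] σ[f>=4](γ[c; MAX(b)→f](R))) → 1
  π[c]((S ⋈[g=f] σ[f>=4](γ[c; MAX(b)→f](R)))) → 1
E2 per-node cardinality:
  R → 4
  γ[c; MAX(b)→f](R) → 4
  σ[f>=4](γ[c; MAX(b)→f](R)) → 3
  S → 3
  (σ[f>=4](γ[c; MAX(b)→f](R)) ⋈[f=g] S) → 1
  π[y,e,g,c,f]((σ[f>=4](γ[c; MAX(b)→f](R)) ⋈[f=g] S)) → 1
  π[c](π[y,e,g,c,f]((σ[f>=4](γ[c; MAX(b)→f](R)) ⋈[f=g] S))) → 1

E1 and E2 produce the same multiset:
c
8

yes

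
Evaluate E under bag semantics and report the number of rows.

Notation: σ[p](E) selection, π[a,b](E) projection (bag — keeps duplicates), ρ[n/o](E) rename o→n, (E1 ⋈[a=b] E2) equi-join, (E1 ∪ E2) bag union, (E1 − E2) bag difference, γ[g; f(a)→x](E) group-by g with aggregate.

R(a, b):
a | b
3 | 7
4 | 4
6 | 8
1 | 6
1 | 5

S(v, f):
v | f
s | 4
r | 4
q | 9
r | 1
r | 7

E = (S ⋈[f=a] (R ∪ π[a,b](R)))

Subexpression sizes:
  S → 5
  R → 5
  R → 5
  π[a,b](R) → 5
  (R ∪ π[a,b](R)) → 10
  (S ⋈[f=a] (R ∪ π[a,b](R))) → 8

|E| = 8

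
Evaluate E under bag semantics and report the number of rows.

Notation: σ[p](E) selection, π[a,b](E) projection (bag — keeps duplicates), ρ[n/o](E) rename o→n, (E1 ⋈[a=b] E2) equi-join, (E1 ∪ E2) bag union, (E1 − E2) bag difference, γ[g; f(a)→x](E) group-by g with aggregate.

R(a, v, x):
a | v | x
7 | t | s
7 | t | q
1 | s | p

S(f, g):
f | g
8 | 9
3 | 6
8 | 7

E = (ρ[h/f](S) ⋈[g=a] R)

Subexpression sizes:
  S → 3
  ρ[h/f](S) → 3
  R → 3
  (ρ[h/f](S) ⋈[g=a] R) → 2

|E| = 2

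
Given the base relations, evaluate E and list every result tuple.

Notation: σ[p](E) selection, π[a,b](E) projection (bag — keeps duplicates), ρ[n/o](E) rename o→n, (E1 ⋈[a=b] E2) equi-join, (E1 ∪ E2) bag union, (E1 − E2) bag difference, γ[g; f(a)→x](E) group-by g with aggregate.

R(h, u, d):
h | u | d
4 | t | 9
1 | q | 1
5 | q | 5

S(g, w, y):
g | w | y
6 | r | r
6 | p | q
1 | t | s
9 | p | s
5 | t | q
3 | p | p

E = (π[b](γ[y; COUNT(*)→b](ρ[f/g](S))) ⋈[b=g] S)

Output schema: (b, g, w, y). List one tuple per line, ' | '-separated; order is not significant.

Per-node cardinality:
  S → 6
  ρ[f/g](S) → 6
  γ[y; COUNT(*)→b](ρ[f/g](S)) → 4
  π[b](γ[y; COUNT(*)→b](ρ[f/g](S))) → 4
  S → 6
  (π[b](γ[y; COUNT(*)→b](ρ[f/g](S))) ⋈[b=g] S) → 2

== RESULT ==
b | g | w | y
1 | 1 | t | s
1 | 1 | t | s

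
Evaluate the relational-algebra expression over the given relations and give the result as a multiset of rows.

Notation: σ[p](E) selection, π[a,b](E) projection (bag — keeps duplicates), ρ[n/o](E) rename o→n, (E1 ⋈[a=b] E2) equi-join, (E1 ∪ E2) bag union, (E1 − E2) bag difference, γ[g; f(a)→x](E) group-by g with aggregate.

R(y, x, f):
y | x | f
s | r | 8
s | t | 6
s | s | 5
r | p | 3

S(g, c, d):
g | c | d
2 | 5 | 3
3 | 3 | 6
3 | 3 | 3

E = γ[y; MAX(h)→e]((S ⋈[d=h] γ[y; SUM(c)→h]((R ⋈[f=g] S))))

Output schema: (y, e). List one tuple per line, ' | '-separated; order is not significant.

Stepwise |·|:
  S → 3
  R → 4
  S → 3
  (R ⋈[f=g] S) → 2
  γ[y; SUM(c)→h]((R ⋈[f=g] S)) → 1
  (S ⋈[d=h] γ[y; SUM(c)→h]((R ⋈[f=g] S))) → 1
  γ[y; MAX(h)→e]((S ⋈[d=h] γ[y; SUM(c)→h]((R ⋈[f=g] S)))) → 1

== RESULT ==
y | e
r | 6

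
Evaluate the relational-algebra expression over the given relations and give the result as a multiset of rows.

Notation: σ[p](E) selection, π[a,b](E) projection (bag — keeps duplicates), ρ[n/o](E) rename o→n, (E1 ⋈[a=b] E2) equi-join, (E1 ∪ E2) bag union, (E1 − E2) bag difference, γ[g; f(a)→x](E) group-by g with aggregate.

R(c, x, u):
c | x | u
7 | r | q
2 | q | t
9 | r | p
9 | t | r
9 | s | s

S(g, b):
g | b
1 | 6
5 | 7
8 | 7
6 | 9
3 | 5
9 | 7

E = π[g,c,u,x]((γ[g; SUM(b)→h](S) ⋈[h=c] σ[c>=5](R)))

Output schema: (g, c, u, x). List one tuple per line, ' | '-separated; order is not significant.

Row counts bottom-up:
  S → 6
  γ[g; SUM(b)→h](S) → 6
  R → 5
  σ[c>=5](R) → 4
  (γ[g; SUM(b)→h](S) ⋈[h=c] σ[c>=5](R)) → 6
  π[g,c,u,x]((γ[g; SUM(b)→h](S) ⋈[h=c] σ[c>=5](R))) → 6

== RESULT ==
g | c | u | x
5 | 7 | q | r
6 | 9 | p | r
6 | 9 | r | t
6 | 9 | s | s
8 | 7 | q | r
9 | 7 | q | r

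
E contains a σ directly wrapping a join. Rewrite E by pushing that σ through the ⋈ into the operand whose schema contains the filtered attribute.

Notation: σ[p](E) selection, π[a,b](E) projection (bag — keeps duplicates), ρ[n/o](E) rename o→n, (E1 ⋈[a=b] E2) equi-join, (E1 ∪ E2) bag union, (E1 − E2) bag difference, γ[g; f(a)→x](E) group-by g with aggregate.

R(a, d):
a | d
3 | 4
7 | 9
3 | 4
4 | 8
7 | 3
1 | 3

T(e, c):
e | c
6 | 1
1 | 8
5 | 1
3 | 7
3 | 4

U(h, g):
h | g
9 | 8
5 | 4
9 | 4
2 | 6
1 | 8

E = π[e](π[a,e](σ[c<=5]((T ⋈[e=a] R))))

σ filters on c, owned by the left side.
E' = π[e](π[a,e]((σ[c<=5](T) ⋈[e=a] R)))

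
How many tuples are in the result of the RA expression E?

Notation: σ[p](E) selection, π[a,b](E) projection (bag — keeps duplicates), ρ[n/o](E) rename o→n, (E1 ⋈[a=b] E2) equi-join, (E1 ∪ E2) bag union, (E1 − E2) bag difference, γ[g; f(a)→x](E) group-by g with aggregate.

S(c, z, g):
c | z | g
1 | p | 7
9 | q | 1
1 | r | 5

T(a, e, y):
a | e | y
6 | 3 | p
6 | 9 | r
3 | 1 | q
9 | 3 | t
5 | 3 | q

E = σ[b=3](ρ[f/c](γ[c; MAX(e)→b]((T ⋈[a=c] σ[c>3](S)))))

Stepwise |·|:
  T → 5
  S → 3
  σ[c>3](S) → 1
  (T ⋈[a=c] σ[c>3](S)) → 1
  γ[c; MAX(e)→b]((T ⋈[a=c] σ[c>3](S))) → 1
  ρ[f/c](γ[c; MAX(e)→b]((T ⋈[a=c] σ[c>3](S)))) → 1
  σ[b=3](ρ[f/c](γ[c; MAX(e)→b]((T ⋈[a=c] σ[c>3](S))))) → 1

|E| = 1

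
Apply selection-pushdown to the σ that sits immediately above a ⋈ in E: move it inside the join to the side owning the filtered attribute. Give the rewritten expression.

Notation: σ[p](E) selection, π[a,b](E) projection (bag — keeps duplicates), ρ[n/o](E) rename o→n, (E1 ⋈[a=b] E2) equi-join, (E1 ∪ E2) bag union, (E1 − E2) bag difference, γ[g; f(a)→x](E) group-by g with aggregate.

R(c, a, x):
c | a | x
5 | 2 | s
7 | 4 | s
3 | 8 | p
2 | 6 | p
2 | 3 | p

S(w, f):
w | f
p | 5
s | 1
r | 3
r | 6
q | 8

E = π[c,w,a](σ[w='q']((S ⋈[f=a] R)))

σ filters on w, owned by the left side.
E' = π[c,w,a]((σ[w='q'](S) ⋈[f=a] R))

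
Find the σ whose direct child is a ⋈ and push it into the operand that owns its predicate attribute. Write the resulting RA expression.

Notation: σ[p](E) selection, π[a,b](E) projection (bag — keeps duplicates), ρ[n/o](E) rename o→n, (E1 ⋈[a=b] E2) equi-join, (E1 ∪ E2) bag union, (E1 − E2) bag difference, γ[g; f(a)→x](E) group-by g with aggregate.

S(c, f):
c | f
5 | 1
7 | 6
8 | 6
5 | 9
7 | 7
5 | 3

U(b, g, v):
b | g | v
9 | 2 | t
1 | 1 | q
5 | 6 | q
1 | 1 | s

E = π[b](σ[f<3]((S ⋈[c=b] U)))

σ filters on f, owned by the left side.
E' = π[b]((σ[f<3](S) ⋈[c=b] U))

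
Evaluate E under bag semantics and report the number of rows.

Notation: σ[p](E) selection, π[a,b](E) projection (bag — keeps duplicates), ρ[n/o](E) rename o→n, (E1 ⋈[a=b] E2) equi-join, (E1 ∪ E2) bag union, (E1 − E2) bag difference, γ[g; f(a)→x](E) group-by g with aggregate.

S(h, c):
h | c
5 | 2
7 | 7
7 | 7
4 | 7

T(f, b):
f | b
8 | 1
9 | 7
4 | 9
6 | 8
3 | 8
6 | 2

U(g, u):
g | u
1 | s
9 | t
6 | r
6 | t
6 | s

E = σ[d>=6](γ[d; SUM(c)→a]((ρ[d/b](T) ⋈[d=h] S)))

Stepwise |·|:
  T → 6
  ρ[d/b](T) → 6
  S → 4
  (ρ[d/b](T) ⋈[d=h] S) → 2
  γ[d; SUM(c)→a]((ρ[d/b](T) ⋈[d=h] S)) → 1
  σ[d>=6](γ[d; SUM(c)→a]((ρ[d/b](T) ⋈[d=h] S))) → 1

|E| = 1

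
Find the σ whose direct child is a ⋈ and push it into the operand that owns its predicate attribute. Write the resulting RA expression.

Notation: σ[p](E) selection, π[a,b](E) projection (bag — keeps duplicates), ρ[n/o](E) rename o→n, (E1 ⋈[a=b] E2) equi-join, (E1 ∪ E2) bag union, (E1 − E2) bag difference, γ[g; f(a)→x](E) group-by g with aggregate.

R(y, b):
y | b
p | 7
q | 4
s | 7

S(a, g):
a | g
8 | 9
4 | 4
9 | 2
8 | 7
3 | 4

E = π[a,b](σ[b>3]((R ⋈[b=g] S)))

σ filters on b, owned by the left side.
E' = π[a,b]((σ[b>3](R) ⋈[b=g] S))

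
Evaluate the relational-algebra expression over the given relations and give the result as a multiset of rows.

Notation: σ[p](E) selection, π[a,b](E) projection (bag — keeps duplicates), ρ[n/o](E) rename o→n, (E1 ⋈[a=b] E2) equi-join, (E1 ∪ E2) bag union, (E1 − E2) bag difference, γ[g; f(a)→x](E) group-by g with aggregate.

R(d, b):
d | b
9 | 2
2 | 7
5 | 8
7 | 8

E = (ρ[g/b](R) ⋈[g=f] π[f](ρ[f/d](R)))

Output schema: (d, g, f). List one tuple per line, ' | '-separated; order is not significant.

Per-node cardinality:
  R → 4
  ρ[g/b](R) → 4
  R → 4
  ρ[f/d](R) → 4
  π[f](ρ[f/d](R)) → 4
  (ρ[g/b](R) ⋈[g=f] π[f](ρ[f/d](R))) → 2

== RESULT ==
d | g | f
2 | 7 | 7
9 | 2 | 2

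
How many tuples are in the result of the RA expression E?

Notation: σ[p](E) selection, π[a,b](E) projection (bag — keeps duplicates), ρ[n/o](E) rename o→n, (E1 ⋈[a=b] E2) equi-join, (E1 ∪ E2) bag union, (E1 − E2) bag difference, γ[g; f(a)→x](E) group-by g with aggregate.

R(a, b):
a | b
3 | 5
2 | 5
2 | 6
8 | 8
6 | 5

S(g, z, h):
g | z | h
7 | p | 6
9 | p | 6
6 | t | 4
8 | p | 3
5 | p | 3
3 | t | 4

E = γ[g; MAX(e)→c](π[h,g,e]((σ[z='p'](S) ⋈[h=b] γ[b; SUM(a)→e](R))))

Per-node cardinality:
  S → 6
  σ[z='p'](S) → 4
  R → 5
  γ[b; SUM(a)→e](R) → 3
  (σ[z='p'](S) ⋈[h=b] γ[b; SUM(a)→e](R)) → 2
  π[h,g,e]((σ[z='p'](S) ⋈[h=b] γ[b; SUM(a)→e](R))) → 2
  γ[g; MAX(e)→c](π[h,g,e]((σ[z='p'](S) ⋈[h=b] γ[b; SUM(a)→e](R)))) → 2

|E| = 2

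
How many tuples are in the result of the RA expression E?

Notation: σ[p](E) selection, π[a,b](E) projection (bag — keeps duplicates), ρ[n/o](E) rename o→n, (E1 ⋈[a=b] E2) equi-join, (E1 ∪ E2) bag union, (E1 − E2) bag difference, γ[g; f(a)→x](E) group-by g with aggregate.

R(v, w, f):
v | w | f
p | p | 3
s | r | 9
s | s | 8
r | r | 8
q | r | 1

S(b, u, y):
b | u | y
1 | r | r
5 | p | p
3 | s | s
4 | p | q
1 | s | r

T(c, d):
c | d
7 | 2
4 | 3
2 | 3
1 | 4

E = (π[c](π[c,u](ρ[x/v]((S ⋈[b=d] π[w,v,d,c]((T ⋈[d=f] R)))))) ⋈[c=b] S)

Stepwise |·|:
  S → 5
  T → 4
  R → 5
  (T ⋈[d=f] R) → 2
  π[w,v,d,c]((T ⋈[d=f] R)) → 2
  (S ⋈[b=d] π[w,v,d,c]((T ⋈[d=f] R))) → 2
  ρ[x/v]((S ⋈[b=d] π[w,v,d,c]((T ⋈[d=f] R)))) → 2
  π[c,u](ρ[x/v]((S ⋈[b=d] π[w,v,d,c]((T ⋈[d=f] R))))) → 2
  π[c](π[c,u](ρ[x/v]((S ⋈[b=d] π[w,v,d,c]((T ⋈[d=f] R)))))) → 2
  S → 5
  (π[c](π[c,u](ρ[x/v]((S ⋈[b=d] π[w,v,d,c]((T ⋈[d=f] R)))))) ⋈[c=b] S) → 1

|E| = 1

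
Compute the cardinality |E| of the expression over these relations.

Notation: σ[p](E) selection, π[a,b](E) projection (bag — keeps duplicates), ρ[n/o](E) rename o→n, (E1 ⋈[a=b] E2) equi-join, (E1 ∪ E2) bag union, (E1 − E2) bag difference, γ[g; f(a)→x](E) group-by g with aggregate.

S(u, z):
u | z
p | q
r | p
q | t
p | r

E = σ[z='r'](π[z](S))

Row counts bottom-up:
  S → 4
  π[z](S) → 4
  σ[z='r'](π[z](S)) → 1

|E| = 1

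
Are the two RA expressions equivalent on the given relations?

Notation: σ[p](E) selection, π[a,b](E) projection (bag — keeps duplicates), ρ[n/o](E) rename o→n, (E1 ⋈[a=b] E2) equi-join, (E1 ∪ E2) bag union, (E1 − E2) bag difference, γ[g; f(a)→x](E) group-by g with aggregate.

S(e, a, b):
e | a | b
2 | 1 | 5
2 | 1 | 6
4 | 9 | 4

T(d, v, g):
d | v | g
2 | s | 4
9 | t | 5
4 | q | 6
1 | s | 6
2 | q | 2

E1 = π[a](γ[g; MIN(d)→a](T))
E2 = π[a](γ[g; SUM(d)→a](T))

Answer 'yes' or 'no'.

E1 per-node cardinality:
  T → 5
  γ[g; MIN(d)→a](T) → 4
  π[a](γ[g; MIN(d)→a](T)) → 4
E2 per-node cardinality:
  T → 5
  γ[g; SUM(d)→a](T) → 4
  π[a](γ[g; SUM(d)→a](T)) → 4

E1 result:
a
1
2
2
9
E2 result:
a
2
2
5
9
Witness: (1,) appears 1× in E1 but 0× in E2.

no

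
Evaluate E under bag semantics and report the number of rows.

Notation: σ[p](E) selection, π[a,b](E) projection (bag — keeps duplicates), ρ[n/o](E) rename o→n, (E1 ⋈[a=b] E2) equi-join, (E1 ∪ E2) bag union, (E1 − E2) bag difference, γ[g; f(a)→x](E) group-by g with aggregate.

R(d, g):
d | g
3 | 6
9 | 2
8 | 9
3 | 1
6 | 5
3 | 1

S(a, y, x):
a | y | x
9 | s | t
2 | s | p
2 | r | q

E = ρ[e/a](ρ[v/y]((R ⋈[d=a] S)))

Row counts bottom-up:
  R → 6
  S → 3
  (R ⋈[d=a] S) → 1
  ρ[v/y]((R ⋈[d=a] S)) → 1
  ρ[e/a](ρ[v/y]((R ⋈[d=a] S))) → 1

|E| = 1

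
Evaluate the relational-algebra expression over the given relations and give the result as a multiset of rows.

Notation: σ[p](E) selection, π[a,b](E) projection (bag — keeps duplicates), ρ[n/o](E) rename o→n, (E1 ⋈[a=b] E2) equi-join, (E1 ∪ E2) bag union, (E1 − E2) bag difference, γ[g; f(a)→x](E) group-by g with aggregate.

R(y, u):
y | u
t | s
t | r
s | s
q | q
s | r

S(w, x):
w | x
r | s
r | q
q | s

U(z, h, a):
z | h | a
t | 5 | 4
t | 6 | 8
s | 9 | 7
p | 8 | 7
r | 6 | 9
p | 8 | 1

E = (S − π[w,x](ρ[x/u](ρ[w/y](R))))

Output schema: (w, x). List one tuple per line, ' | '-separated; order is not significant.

Subexpression sizes:
  S → 3
  R → 5
  ρ[w/y](R) → 5
  ρ[x/u](ρ[w/y](R)) → 5
  π[w,x](ρ[x/u](ρ[w/y](R))) → 5
  (S − π[w,x](ρ[x/u](ρ[w/y](R)))) → 3

== RESULT ==
w | x
q | s
r | q
r | s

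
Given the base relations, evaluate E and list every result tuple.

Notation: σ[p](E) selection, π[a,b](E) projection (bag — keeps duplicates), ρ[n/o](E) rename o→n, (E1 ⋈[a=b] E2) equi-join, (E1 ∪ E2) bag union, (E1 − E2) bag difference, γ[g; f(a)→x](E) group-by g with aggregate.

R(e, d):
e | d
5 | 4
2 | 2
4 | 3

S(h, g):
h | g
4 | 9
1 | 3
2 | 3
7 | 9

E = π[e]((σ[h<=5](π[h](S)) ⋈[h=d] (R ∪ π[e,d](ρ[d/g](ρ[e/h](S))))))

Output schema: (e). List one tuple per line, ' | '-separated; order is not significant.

Subexpression sizes:
  S → 4
  π[h](S) → 4
  σ[h<=5](π[h](S)) → 3
  R → 3
  S → 4
  ρ[e/h](S) → 4
  ρ[d/g](ρ[e/h](S)) → 4
  π[e,d](ρ[d/g](ρ[e/h](S))) → 4
  (R ∪ π[e,d](ρ[d/g](ρ[e/h](S)))) → 7
  (σ[h<=5](π[h](S)) ⋈[h=d] (R ∪ π[e,d](ρ[d/g](ρ[e/h](S))))) → 2
  π[e]((σ[h<=5](π[h](S)) ⋈[h=d] (R ∪ π[e,d](ρ[d/g](ρ[e/h](S)))))) → 2

== RESULT ==
e
2
5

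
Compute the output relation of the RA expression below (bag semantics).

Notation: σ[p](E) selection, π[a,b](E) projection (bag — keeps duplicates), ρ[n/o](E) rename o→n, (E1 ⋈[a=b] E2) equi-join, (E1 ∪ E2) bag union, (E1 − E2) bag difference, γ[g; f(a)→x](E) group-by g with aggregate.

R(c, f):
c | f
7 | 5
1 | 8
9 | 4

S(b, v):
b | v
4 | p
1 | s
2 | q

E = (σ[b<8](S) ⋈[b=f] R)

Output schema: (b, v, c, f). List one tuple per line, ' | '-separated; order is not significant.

Per-node cardinality:
  S → 3
  σ[b<8](S) → 3
  R → 3
  (σ[b<8](S) ⋈[b=f] R) → 1

== RESULT ==
b | v | c | f
4 | p | 9 | 4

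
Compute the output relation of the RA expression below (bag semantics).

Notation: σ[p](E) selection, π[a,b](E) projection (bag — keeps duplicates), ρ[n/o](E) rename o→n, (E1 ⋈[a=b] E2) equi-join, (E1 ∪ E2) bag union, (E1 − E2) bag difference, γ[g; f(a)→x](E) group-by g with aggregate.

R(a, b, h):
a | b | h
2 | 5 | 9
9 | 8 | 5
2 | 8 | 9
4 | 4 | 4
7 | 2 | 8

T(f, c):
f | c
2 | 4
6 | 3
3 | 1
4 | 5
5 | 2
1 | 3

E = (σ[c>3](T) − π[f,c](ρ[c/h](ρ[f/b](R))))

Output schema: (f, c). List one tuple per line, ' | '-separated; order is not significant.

Per-node cardinality:
  T → 6
  σ[c>3](T) → 2
  R → 5
  ρ[f/b](R) → 5
  ρ[c/h](ρ[f/b](R)) → 5
  π[f,c](ρ[c/h](ρ[f/b](R))) → 5
  (σ[c>3](T) − π[f,c](ρ[c/h](ρ[f/b](R)))) → 2

== RESULT ==
f | c
2 | 4
4 | 5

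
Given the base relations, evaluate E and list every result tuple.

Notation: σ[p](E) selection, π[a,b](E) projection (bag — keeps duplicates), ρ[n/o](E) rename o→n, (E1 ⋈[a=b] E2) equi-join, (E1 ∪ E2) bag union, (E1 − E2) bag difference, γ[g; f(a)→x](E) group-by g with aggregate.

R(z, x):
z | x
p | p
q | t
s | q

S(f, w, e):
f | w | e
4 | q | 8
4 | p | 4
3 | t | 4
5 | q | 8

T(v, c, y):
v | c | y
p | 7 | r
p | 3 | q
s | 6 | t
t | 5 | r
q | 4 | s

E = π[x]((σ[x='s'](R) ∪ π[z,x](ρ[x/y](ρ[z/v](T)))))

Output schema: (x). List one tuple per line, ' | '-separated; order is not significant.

Subexpression sizes:
  R → 3
  σ[x='s'](R) → 0
  T → 5
  ρ[z/v](T) → 5
  ρ[x/y](ρ[z/v](T)) → 5
  π[z,x](ρ[x/y](ρ[z/v](T))) → 5
  (σ[x='s'](R) ∪ π[z,x](ρ[x/y](ρ[z/v](T)))) → 5
  π[x]((σ[x='s'](R) ∪ π[z,x](ρ[x/y](ρ[z/v](T))))) → 5

== RESULT ==
x
q
r
r
s
t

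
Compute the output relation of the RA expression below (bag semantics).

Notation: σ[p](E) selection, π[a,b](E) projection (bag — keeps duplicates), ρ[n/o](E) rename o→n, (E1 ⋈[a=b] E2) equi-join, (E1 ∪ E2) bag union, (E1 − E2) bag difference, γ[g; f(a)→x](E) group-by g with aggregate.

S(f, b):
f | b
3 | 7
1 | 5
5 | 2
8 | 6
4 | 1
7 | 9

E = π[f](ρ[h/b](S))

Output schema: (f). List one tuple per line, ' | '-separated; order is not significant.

Stepwise |·|:
  S → 6
  ρ[h/b](S) → 6
  π[f](ρ[h/b](S)) → 6

== RESULT ==
f
1
3
4
5
7
8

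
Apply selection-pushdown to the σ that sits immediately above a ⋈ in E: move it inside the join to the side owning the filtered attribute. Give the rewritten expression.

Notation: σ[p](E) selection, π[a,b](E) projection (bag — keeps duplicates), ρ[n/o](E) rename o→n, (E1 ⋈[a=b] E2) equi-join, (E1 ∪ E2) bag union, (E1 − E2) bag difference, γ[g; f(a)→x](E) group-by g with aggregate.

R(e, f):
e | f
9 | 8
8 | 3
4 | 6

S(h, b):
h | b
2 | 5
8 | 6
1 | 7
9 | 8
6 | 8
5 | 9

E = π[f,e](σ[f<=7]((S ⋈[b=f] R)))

σ filters on f, owned by the right side.
E' = π[f,e]((S ⋈[b=f] σ[f<=7](R)))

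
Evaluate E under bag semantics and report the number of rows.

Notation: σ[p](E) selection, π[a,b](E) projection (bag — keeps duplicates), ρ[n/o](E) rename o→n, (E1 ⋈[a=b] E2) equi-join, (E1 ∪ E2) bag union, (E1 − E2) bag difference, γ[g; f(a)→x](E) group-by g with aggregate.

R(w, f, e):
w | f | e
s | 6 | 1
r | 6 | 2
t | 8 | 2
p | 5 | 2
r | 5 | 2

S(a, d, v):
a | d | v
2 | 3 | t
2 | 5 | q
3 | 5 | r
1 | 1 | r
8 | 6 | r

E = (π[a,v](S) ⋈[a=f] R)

Per-node cardinality:
  S → 5
  π[a,v](S) → 5
  R → 5
  (π[a,v](S) ⋈[a=f] R) → 1

|E| = 1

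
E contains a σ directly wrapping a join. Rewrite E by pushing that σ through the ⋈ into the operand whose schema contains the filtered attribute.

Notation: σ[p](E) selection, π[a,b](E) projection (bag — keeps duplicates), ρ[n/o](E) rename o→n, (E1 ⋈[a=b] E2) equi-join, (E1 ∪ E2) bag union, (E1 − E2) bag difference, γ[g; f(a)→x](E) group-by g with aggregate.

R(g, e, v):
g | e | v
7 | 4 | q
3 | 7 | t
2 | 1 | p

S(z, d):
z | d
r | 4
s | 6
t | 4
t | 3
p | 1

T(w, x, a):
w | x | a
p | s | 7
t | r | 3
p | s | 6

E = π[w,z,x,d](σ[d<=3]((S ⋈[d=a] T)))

σ filters on d, owned by the left side.
E' = π[w,z,x,d]((σ[d<=3](S) ⋈[d=a] T))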